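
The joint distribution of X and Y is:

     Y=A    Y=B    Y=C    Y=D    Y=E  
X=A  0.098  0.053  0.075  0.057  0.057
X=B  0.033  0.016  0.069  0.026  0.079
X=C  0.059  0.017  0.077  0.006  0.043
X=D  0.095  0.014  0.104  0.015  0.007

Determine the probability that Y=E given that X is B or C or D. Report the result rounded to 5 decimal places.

0.19545

P(X=B) = 0.033 + 0.016 + 0.069 + 0.026 + 0.079 = 0.223.
P(X=C) = 0.059 + 0.017 + 0.077 + 0.006 + 0.043 = 0.202.
P(X=D) = 0.095 + 0.014 + 0.104 + 0.015 + 0.007 = 0.235.
P(X ∈ {B, C, D}) = 0.223 + 0.202 + 0.235 = 0.660; P(Y=E, X ∈ {B, C, D}) = 0.079 + 0.043 + 0.007 = 0.129.
P(Y=E | X ∈ {B, C, D}) = 0.129/0.660 = 0.19545.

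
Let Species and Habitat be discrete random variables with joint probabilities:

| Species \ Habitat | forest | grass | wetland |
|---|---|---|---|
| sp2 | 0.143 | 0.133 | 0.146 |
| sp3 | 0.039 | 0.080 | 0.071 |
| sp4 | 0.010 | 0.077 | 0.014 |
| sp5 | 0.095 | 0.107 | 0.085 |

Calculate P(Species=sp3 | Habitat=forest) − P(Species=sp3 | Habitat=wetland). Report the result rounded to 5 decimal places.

P(Habitat=forest) = 0.143 + 0.039 + 0.010 + 0.095 = 0.287; P(Species=sp3 | Habitat=forest) = 0.039/0.287 = 0.135889.
P(Habitat=wetland) = 0.146 + 0.071 + 0.014 + 0.085 = 0.316; P(Species=sp3 | Habitat=wetland) = 0.071/0.316 = 0.224684.
Difference = -0.08880.

-0.08880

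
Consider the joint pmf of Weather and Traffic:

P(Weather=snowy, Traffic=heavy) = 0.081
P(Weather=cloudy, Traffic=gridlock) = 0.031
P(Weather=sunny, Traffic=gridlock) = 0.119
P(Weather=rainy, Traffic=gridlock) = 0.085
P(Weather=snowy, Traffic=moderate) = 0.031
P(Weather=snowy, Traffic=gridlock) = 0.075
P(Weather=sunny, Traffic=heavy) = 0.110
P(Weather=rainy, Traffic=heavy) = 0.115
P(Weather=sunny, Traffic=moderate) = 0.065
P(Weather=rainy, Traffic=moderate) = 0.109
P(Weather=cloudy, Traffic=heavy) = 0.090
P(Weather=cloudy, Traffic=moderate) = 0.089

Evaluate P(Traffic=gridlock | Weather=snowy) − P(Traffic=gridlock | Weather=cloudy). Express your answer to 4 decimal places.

P(Weather=snowy) = 0.031 + 0.081 + 0.075 = 0.187; P(Traffic=gridlock | Weather=snowy) = 0.075/0.187 = 0.40107.
P(Weather=cloudy) = 0.089 + 0.090 + 0.031 = 0.210; P(Traffic=gridlock | Weather=cloudy) = 0.031/0.210 = 0.14762.
Difference = 0.2535.

0.2535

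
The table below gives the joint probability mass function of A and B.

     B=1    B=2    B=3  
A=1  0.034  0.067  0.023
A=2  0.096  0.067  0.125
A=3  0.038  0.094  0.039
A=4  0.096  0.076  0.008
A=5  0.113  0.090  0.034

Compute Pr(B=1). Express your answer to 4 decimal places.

0.3770

P(B=1) = 0.034 + 0.096 + 0.038 + 0.096 + 0.113 = 0.377.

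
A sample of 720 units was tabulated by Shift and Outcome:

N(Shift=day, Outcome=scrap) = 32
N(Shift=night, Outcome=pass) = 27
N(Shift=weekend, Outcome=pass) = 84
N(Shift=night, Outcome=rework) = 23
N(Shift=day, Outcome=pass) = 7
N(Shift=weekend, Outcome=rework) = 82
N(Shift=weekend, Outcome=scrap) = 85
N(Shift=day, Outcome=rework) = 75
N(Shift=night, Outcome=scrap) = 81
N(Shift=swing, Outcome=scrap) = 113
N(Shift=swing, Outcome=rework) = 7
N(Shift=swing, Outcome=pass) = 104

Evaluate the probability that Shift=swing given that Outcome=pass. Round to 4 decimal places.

Total with Outcome=pass: 7 + 104 + 27 + 84 = 222.
P(Shift=swing | Outcome=pass) = 104/222 = 0.4685.

0.4685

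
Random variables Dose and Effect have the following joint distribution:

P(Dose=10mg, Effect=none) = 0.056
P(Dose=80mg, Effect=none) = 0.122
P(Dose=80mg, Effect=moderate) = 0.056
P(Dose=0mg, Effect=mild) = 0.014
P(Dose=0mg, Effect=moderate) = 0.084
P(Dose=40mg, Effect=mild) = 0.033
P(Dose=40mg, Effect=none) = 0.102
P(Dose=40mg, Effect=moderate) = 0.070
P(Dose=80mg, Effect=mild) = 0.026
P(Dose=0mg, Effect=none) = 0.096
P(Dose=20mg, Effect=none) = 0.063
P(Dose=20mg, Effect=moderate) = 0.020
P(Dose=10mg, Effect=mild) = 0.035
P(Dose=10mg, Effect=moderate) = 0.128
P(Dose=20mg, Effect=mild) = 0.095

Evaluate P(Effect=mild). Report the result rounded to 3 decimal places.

0.203

P(Effect=mild) = 0.014 + 0.035 + 0.095 + 0.033 + 0.026 = 0.203.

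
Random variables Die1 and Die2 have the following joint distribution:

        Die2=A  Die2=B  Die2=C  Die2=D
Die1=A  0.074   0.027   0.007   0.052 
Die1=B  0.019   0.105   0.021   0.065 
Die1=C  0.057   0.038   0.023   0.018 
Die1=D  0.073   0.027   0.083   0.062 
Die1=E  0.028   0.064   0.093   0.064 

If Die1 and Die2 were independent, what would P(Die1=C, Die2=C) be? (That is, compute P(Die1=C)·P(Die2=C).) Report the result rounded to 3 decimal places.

0.031

P(Die1=C) = 0.057 + 0.038 + 0.023 + 0.018 = 0.136.
P(Die2=C) = 0.007 + 0.021 + 0.023 + 0.083 + 0.093 = 0.227.
Product: 0.136 × 0.227 = 0.031.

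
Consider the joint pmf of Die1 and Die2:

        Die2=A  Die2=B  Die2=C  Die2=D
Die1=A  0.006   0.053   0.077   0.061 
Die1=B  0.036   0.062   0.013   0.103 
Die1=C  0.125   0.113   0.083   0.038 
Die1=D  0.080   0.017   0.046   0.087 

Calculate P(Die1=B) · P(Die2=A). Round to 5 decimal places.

0.05286

P(Die1=B) = 0.036 + 0.062 + 0.013 + 0.103 = 0.214.
P(Die2=A) = 0.006 + 0.036 + 0.125 + 0.080 = 0.247.
Product: 0.214 × 0.247 = 0.05286.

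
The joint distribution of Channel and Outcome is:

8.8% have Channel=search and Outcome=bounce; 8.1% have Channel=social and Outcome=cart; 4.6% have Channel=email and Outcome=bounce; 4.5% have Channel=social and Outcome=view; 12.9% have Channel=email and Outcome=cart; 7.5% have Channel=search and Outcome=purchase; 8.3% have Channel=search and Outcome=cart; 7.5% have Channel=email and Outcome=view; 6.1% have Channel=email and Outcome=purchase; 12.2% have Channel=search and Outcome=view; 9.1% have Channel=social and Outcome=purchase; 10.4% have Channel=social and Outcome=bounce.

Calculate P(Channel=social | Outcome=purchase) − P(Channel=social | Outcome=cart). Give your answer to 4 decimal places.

P(Outcome=purchase) = 0.061 + 0.075 + 0.091 = 0.227; P(Channel=social | Outcome=purchase) = 0.091/0.227 = 0.40088.
P(Outcome=cart) = 0.129 + 0.083 + 0.081 = 0.293; P(Channel=social | Outcome=cart) = 0.081/0.293 = 0.27645.
Difference = 0.1244.

0.1244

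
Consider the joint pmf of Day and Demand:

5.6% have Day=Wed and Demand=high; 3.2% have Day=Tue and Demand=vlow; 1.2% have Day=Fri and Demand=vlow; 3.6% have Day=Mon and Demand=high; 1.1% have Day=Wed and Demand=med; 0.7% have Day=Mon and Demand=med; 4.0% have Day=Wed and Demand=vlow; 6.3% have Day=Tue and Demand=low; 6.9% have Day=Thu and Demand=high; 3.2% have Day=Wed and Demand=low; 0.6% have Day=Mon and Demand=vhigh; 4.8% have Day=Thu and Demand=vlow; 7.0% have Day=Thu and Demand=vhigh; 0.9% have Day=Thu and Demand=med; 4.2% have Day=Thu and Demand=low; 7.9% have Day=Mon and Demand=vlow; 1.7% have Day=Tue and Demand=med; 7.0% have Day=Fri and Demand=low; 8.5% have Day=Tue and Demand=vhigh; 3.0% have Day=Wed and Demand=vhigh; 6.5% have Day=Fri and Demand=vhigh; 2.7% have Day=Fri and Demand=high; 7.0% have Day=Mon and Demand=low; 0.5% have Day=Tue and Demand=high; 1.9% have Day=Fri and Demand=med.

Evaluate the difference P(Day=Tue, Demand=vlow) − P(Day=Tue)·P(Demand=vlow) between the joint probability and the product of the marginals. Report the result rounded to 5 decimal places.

-0.01062

P(Day=Tue) = 0.032 + 0.063 + 0.017 + 0.005 + 0.085 = 0.202.
P(Demand=vlow) = 0.079 + 0.032 + 0.040 + 0.048 + 0.012 = 0.211.
P(Day=Tue, Demand=vlow) − P(Day=Tue)P(Demand=vlow) = 0.032 − 0.202×0.211 = -0.01062.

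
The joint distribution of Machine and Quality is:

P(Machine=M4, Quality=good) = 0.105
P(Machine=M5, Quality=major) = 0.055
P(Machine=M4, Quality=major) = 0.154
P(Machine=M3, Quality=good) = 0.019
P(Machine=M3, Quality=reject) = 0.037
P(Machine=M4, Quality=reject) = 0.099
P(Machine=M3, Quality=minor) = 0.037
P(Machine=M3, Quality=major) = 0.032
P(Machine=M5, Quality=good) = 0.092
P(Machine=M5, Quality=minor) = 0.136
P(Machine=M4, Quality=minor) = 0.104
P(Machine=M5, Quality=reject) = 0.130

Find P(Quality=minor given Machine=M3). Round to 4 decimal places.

P(Machine=M3) = 0.019 + 0.037 + 0.032 + 0.037 = 0.125.
P(Quality=minor | Machine=M3) = 0.037/0.125 = 0.2960.

0.2960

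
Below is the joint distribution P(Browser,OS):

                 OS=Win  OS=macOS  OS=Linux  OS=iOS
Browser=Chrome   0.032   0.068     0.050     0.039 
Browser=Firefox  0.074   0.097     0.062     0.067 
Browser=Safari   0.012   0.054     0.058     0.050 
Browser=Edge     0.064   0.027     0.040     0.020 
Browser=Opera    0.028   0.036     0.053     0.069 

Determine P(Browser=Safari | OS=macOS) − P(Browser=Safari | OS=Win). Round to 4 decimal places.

0.1343

P(OS=macOS) = 0.068 + 0.097 + 0.054 + 0.027 + 0.036 = 0.282; P(Browser=Safari | OS=macOS) = 0.054/0.282 = 0.19149.
P(OS=Win) = 0.032 + 0.074 + 0.012 + 0.064 + 0.028 = 0.210; P(Browser=Safari | OS=Win) = 0.012/0.210 = 0.05714.
Difference = 0.1343.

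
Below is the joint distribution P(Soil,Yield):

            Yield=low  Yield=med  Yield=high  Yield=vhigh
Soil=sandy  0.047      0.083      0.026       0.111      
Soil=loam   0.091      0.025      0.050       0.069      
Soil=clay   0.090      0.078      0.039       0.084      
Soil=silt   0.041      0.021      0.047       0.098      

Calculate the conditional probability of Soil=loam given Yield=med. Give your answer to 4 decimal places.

P(Yield=med) = 0.083 + 0.025 + 0.078 + 0.021 = 0.207.
P(Soil=loam | Yield=med) = 0.025/0.207 = 0.1208.

0.1208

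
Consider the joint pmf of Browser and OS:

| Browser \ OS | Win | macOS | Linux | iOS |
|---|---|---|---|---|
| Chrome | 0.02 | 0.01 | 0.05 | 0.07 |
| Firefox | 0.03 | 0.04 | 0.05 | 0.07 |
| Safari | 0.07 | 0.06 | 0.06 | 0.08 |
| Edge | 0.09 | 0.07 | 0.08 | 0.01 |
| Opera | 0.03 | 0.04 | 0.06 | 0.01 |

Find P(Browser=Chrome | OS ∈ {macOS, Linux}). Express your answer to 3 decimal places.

0.115

P(OS=macOS) = 0.01 + 0.04 + 0.06 + 0.07 + 0.04 = 0.22.
P(OS=Linux) = 0.05 + 0.05 + 0.06 + 0.08 + 0.06 = 0.30.
P(OS ∈ {macOS, Linux}) = 0.22 + 0.30 = 0.52; P(Browser=Chrome, OS ∈ {macOS, Linux}) = 0.01 + 0.05 = 0.06.
P(Browser=Chrome | OS ∈ {macOS, Linux}) = 0.06/0.52 = 0.115.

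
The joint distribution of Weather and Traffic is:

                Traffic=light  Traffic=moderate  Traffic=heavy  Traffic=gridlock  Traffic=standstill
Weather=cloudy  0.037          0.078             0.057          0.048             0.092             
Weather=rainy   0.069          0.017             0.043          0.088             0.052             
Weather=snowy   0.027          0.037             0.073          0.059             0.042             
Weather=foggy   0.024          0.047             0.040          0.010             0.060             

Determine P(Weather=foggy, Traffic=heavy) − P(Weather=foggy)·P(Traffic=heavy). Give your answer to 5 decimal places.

P(Weather=foggy) = 0.024 + 0.047 + 0.040 + 0.010 + 0.060 = 0.181.
P(Traffic=heavy) = 0.057 + 0.043 + 0.073 + 0.040 = 0.213.
P(Weather=foggy, Traffic=heavy) − P(Weather=foggy)P(Traffic=heavy) = 0.040 − 0.181×0.213 = 0.00145.

0.00145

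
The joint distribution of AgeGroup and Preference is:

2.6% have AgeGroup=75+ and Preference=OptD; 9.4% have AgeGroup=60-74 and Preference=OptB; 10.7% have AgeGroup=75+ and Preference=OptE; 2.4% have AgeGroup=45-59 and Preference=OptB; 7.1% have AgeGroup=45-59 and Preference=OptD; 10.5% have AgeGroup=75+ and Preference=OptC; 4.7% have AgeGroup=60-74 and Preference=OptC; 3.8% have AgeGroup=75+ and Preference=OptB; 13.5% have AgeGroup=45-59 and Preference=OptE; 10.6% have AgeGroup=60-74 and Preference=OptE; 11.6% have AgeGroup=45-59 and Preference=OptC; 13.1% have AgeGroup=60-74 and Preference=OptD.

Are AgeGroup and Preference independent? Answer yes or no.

no

P(AgeGroup=60-74) = 0.378 and P(Preference=OptC) = 0.268, so their product is 0.10130, but P(AgeGroup=60-74, Preference=OptC) = 0.047. Since these differ, AgeGroup and Preference are not independent.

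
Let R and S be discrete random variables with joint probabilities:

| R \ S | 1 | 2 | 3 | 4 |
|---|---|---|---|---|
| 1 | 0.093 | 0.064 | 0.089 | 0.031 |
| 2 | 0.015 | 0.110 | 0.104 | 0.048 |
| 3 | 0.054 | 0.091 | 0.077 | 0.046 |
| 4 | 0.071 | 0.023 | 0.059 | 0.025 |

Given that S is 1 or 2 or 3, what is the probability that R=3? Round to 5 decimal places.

P(S=1) = 0.093 + 0.015 + 0.054 + 0.071 = 0.233.
P(S=2) = 0.064 + 0.110 + 0.091 + 0.023 = 0.288.
P(S=3) = 0.089 + 0.104 + 0.077 + 0.059 = 0.329.
P(S ∈ {1, 2, 3}) = 0.233 + 0.288 + 0.329 = 0.850; P(R=3, S ∈ {1, 2, 3}) = 0.054 + 0.091 + 0.077 = 0.222.
P(R=3 | S ∈ {1, 2, 3}) = 0.222/0.850 = 0.26118.

0.26118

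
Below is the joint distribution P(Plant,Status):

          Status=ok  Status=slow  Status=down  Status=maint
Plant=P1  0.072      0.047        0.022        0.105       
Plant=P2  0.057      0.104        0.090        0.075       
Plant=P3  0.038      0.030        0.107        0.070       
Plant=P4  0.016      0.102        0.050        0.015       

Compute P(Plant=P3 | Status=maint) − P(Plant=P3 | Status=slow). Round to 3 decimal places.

P(Status=maint) = 0.105 + 0.075 + 0.070 + 0.015 = 0.265; P(Plant=P3 | Status=maint) = 0.070/0.265 = 0.2642.
P(Status=slow) = 0.047 + 0.104 + 0.030 + 0.102 = 0.283; P(Plant=P3 | Status=slow) = 0.030/0.283 = 0.1060.
Difference = 0.158.

0.158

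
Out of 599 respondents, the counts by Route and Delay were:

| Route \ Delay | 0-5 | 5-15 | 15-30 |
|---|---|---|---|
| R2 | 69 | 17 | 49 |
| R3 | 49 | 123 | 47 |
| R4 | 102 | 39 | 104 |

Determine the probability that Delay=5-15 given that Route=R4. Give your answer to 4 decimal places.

0.1592

Total with Route=R4: 102 + 39 + 104 = 245.
P(Delay=5-15 | Route=R4) = 39/245 = 0.1592.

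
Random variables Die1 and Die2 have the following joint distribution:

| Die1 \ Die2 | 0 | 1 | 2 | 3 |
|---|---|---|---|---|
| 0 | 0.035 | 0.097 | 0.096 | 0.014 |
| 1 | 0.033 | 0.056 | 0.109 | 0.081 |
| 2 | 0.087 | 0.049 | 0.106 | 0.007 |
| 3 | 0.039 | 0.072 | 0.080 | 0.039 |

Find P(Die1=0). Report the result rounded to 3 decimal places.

P(Die1=0) = 0.035 + 0.097 + 0.096 + 0.014 = 0.242.

0.242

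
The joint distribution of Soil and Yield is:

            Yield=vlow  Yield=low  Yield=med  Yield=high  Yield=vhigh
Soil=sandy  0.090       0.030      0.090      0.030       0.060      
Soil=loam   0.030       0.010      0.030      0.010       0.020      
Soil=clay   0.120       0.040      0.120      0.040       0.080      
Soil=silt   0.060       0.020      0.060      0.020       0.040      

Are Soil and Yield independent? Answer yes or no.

yes

Every cell satisfies P(Soil,Yield) = P(Soil)·P(Yield). For instance P(Soil=clay) = 0.400, P(Yield=high) = 0.100, and 0.400×0.100 = 0.040 matches the joint entry. So Soil and Yield are independent.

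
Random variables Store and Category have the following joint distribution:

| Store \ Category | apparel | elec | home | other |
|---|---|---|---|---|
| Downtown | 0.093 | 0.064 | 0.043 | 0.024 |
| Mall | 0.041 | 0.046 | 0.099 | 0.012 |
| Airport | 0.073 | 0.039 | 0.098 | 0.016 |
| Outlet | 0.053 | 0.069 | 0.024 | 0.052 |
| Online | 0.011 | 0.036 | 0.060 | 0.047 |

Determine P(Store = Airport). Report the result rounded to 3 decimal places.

P(Store=Airport) = 0.073 + 0.039 + 0.098 + 0.016 = 0.226.

0.226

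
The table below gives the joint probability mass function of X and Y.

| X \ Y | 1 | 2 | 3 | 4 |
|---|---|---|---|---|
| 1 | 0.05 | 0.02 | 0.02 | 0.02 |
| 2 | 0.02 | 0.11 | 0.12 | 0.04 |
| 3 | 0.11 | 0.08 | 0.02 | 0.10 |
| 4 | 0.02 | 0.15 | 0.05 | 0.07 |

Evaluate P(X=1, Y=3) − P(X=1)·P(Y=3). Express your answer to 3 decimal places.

P(X=1) = 0.05 + 0.02 + 0.02 + 0.02 = 0.11.
P(Y=3) = 0.02 + 0.12 + 0.02 + 0.05 = 0.21.
P(X=1, Y=3) − P(X=1)P(Y=3) = 0.02 − 0.11×0.21 = -0.003.

-0.003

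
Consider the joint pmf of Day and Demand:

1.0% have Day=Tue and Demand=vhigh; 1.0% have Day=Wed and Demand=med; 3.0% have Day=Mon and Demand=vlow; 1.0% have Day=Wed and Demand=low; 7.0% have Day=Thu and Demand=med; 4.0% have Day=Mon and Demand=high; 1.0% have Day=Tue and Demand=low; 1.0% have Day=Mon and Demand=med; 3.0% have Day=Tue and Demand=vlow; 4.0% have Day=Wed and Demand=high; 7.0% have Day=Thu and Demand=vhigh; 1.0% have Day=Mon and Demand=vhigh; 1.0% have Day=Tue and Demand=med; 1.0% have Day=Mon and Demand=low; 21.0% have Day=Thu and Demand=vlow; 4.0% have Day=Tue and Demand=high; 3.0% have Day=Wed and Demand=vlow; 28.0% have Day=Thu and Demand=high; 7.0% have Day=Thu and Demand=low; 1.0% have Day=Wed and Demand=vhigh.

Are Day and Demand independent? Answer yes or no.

Every cell satisfies P(Day,Demand) = P(Day)·P(Demand). For instance P(Day=Thu) = 0.700, P(Demand=med) = 0.100, and 0.700×0.100 = 0.070 matches the joint entry. So Day and Demand are independent.

yes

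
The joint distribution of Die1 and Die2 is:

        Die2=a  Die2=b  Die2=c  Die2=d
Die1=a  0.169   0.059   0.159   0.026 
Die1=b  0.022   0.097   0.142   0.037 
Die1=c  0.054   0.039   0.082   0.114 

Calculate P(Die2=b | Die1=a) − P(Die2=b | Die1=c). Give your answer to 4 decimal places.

P(Die1=a) = 0.169 + 0.059 + 0.159 + 0.026 = 0.413; P(Die2=b | Die1=a) = 0.059/0.413 = 0.14286.
P(Die1=c) = 0.054 + 0.039 + 0.082 + 0.114 = 0.289; P(Die2=b | Die1=c) = 0.039/0.289 = 0.13495.
Difference = 0.0079.

0.0079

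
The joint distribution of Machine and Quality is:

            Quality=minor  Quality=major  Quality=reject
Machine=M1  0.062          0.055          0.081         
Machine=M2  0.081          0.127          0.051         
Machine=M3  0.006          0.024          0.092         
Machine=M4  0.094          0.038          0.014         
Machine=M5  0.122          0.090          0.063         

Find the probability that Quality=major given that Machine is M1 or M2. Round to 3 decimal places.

0.398

P(Machine=M1) = 0.062 + 0.055 + 0.081 = 0.198.
P(Machine=M2) = 0.081 + 0.127 + 0.051 = 0.259.
P(Machine ∈ {M1, M2}) = 0.198 + 0.259 = 0.457; P(Quality=major, Machine ∈ {M1, M2}) = 0.055 + 0.127 = 0.182.
P(Quality=major | Machine ∈ {M1, M2}) = 0.182/0.457 = 0.398.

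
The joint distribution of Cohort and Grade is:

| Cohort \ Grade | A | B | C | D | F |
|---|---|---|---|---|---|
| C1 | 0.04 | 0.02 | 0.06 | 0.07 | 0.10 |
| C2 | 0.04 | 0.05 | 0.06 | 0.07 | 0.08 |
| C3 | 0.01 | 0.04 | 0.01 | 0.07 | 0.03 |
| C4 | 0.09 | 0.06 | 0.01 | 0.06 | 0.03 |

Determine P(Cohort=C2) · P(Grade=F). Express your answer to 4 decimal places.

P(Cohort=C2) = 0.04 + 0.05 + 0.06 + 0.07 + 0.08 = 0.30.
P(Grade=F) = 0.10 + 0.08 + 0.03 + 0.03 = 0.24.
Product: 0.30 × 0.24 = 0.0720.

0.0720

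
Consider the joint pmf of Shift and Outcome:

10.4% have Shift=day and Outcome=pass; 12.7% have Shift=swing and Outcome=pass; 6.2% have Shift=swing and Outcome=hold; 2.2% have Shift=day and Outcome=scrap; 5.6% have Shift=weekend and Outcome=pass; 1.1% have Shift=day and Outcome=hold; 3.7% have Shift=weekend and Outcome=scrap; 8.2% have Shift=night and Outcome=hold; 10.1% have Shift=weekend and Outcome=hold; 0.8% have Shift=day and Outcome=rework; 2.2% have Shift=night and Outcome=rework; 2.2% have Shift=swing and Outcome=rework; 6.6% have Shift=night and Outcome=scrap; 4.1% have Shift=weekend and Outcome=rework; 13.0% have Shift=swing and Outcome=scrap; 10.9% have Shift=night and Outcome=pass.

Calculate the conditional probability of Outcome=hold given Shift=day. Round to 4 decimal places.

0.0759

P(Shift=day) = 0.104 + 0.008 + 0.022 + 0.011 = 0.145.
P(Outcome=hold | Shift=day) = 0.011/0.145 = 0.0759.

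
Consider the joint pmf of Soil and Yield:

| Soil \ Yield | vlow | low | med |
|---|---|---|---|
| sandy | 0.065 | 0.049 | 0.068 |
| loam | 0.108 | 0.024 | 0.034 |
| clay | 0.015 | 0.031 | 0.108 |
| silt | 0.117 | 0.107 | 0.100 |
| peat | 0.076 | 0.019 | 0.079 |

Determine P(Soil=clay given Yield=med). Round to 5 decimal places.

0.27763

P(Yield=med) = 0.068 + 0.034 + 0.108 + 0.100 + 0.079 = 0.389.
P(Soil=clay | Yield=med) = 0.108/0.389 = 0.27763.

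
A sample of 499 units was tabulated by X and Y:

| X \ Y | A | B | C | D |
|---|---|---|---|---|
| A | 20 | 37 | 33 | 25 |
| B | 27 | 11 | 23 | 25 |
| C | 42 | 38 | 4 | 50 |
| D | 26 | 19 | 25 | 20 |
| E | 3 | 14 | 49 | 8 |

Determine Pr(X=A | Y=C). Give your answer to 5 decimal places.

0.24627

Total with Y=C: 33 + 23 + 4 + 25 + 49 = 134.
P(X=A | Y=C) = 33/134 = 0.24627.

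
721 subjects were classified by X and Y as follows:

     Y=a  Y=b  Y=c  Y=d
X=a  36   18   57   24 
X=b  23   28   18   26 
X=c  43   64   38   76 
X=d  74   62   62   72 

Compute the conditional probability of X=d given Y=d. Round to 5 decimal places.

Total with Y=d: 24 + 26 + 76 + 72 = 198.
P(X=d | Y=d) = 72/198 = 0.36364.

0.36364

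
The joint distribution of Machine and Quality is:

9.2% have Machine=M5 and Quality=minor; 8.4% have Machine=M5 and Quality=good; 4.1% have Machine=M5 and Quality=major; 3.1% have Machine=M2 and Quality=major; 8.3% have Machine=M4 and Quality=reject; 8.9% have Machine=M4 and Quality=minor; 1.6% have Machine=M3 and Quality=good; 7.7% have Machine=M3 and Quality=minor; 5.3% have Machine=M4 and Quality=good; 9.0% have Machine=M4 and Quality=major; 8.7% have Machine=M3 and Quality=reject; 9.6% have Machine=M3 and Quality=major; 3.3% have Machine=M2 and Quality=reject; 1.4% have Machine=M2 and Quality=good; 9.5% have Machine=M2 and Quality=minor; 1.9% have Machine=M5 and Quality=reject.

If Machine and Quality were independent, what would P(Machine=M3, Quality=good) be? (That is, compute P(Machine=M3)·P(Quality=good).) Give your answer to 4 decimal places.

P(Machine=M3) = 0.016 + 0.077 + 0.096 + 0.087 = 0.276.
P(Quality=good) = 0.014 + 0.016 + 0.053 + 0.084 = 0.167.
Product: 0.276 × 0.167 = 0.0461.

0.0461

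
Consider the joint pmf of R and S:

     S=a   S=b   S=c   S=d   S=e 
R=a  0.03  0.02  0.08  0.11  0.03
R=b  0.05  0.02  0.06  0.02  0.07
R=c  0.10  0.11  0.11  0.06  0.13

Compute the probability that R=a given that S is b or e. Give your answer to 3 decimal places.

0.132

P(S=b) = 0.02 + 0.02 + 0.11 = 0.15.
P(S=e) = 0.03 + 0.07 + 0.13 = 0.23.
P(S ∈ {b, e}) = 0.15 + 0.23 = 0.38; P(R=a, S ∈ {b, e}) = 0.02 + 0.03 = 0.05.
P(R=a | S ∈ {b, e}) = 0.05/0.38 = 0.132.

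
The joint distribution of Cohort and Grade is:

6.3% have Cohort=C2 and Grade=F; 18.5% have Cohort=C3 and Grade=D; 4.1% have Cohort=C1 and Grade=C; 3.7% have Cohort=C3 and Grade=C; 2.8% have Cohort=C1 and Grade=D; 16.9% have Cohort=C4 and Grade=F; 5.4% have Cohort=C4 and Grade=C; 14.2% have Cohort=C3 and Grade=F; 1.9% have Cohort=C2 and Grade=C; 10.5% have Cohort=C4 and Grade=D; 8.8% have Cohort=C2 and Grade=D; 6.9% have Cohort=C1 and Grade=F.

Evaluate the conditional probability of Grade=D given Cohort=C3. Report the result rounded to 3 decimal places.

P(Cohort=C3) = 0.037 + 0.185 + 0.142 = 0.364.
P(Grade=D | Cohort=C3) = 0.185/0.364 = 0.508.

0.508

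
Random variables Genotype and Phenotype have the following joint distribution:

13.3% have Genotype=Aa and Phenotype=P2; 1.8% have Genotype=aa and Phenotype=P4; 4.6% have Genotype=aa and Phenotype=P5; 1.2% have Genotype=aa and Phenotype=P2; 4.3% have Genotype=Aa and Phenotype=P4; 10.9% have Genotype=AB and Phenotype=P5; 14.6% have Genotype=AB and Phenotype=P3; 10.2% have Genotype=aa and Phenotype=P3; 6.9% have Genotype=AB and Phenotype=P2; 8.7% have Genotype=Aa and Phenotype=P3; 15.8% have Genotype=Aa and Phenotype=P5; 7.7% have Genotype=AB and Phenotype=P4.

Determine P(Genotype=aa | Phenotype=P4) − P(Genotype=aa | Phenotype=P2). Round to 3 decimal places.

P(Phenotype=P4) = 0.043 + 0.018 + 0.077 = 0.138; P(Genotype=aa | Phenotype=P4) = 0.018/0.138 = 0.1304.
P(Phenotype=P2) = 0.133 + 0.012 + 0.069 = 0.214; P(Genotype=aa | Phenotype=P2) = 0.012/0.214 = 0.0561.
Difference = 0.074.

0.074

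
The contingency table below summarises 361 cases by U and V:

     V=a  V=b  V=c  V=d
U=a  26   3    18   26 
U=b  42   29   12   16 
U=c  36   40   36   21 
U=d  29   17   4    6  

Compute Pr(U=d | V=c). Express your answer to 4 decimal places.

0.0571

Total with V=c: 18 + 12 + 36 + 4 = 70.
P(U=d | V=c) = 4/70 = 0.0571.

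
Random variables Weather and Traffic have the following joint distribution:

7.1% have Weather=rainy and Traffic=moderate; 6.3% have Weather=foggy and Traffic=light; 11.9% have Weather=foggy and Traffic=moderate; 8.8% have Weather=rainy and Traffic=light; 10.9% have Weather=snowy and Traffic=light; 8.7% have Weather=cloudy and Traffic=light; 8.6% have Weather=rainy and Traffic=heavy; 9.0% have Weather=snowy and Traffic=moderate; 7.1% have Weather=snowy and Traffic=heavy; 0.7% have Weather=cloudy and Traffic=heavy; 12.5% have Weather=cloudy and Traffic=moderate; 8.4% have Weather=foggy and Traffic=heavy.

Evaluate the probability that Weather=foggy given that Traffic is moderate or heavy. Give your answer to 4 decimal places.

0.3109

P(Traffic=moderate) = 0.125 + 0.071 + 0.090 + 0.119 = 0.405.
P(Traffic=heavy) = 0.007 + 0.086 + 0.071 + 0.084 = 0.248.
P(Traffic ∈ {moderate, heavy}) = 0.405 + 0.248 = 0.653; P(Weather=foggy, Traffic ∈ {moderate, heavy}) = 0.119 + 0.084 = 0.203.
P(Weather=foggy | Traffic ∈ {moderate, heavy}) = 0.203/0.653 = 0.3109.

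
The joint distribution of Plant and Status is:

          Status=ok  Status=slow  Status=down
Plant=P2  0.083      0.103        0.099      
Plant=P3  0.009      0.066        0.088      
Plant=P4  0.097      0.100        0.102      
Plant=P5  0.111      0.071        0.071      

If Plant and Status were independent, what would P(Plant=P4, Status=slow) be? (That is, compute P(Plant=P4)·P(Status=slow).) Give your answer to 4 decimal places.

P(Plant=P4) = 0.097 + 0.100 + 0.102 = 0.299.
P(Status=slow) = 0.103 + 0.066 + 0.100 + 0.071 = 0.340.
Product: 0.299 × 0.340 = 0.1017.

0.1017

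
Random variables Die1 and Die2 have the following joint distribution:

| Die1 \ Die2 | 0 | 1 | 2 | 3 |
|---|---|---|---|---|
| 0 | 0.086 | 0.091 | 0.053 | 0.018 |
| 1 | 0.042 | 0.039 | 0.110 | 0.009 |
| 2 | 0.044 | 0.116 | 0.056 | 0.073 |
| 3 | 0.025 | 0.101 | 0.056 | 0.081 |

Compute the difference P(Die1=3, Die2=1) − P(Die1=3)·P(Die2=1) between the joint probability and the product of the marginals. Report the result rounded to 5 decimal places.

P(Die1=3) = 0.025 + 0.101 + 0.056 + 0.081 = 0.263.
P(Die2=1) = 0.091 + 0.039 + 0.116 + 0.101 = 0.347.
P(Die1=3, Die2=1) − P(Die1=3)P(Die2=1) = 0.101 − 0.263×0.347 = 0.00974.

0.00974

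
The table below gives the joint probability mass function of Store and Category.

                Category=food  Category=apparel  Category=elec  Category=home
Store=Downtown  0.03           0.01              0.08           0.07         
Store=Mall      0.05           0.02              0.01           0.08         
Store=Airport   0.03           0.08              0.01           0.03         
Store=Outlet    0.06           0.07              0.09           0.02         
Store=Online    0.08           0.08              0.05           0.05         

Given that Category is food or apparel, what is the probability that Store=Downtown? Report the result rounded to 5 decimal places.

0.07843

P(Category=food) = 0.03 + 0.05 + 0.03 + 0.06 + 0.08 = 0.25.
P(Category=apparel) = 0.01 + 0.02 + 0.08 + 0.07 + 0.08 = 0.26.
P(Category ∈ {food, apparel}) = 0.25 + 0.26 = 0.51; P(Store=Downtown, Category ∈ {food, apparel}) = 0.03 + 0.01 = 0.04.
P(Store=Downtown | Category ∈ {food, apparel}) = 0.04/0.51 = 0.07843.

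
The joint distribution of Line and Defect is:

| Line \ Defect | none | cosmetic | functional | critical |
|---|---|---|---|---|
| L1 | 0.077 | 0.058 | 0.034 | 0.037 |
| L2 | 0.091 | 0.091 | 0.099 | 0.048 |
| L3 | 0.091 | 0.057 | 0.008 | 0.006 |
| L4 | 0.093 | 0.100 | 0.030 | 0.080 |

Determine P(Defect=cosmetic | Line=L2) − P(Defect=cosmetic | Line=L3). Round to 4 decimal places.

P(Line=L2) = 0.091 + 0.091 + 0.099 + 0.048 = 0.329; P(Defect=cosmetic | Line=L2) = 0.091/0.329 = 0.27660.
P(Line=L3) = 0.091 + 0.057 + 0.008 + 0.006 = 0.162; P(Defect=cosmetic | Line=L3) = 0.057/0.162 = 0.35185.
Difference = -0.0753.

-0.0753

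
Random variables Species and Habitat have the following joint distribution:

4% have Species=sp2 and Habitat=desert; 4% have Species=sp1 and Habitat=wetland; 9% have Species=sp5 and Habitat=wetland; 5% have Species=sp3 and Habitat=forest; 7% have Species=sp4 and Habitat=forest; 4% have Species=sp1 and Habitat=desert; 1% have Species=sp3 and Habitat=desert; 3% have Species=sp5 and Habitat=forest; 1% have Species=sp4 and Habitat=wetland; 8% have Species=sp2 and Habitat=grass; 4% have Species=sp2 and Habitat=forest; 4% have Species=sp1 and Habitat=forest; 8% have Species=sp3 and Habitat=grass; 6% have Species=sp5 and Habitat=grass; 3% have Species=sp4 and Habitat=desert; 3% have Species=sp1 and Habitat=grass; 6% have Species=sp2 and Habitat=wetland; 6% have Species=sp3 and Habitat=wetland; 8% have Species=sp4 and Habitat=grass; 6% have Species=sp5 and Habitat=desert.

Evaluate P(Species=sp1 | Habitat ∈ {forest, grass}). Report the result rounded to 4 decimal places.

P(Habitat=forest) = 0.04 + 0.04 + 0.05 + 0.07 + 0.03 = 0.23.
P(Habitat=grass) = 0.03 + 0.08 + 0.08 + 0.08 + 0.06 = 0.33.
P(Habitat ∈ {forest, grass}) = 0.23 + 0.33 = 0.56; P(Species=sp1, Habitat ∈ {forest, grass}) = 0.04 + 0.03 = 0.07.
P(Species=sp1 | Habitat ∈ {forest, grass}) = 0.07/0.56 = 0.1250.

0.1250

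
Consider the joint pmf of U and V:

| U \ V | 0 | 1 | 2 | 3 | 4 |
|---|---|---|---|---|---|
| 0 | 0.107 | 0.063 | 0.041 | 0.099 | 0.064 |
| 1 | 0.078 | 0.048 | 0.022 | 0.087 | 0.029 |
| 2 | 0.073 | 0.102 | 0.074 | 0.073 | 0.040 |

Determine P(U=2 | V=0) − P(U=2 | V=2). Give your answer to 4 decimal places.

P(V=0) = 0.107 + 0.078 + 0.073 = 0.258; P(U=2 | V=0) = 0.073/0.258 = 0.28295.
P(V=2) = 0.041 + 0.022 + 0.074 = 0.137; P(U=2 | V=2) = 0.074/0.137 = 0.54015.
Difference = -0.2572.

-0.2572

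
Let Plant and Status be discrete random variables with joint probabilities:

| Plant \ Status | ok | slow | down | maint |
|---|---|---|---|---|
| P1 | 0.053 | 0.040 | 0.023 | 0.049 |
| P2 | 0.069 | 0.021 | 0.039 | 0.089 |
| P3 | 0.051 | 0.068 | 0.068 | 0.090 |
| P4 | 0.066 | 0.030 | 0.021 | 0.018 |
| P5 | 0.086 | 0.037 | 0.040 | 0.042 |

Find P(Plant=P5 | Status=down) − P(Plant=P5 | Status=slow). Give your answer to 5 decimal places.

0.02065

P(Status=down) = 0.023 + 0.039 + 0.068 + 0.021 + 0.040 = 0.191; P(Plant=P5 | Status=down) = 0.040/0.191 = 0.209424.
P(Status=slow) = 0.040 + 0.021 + 0.068 + 0.030 + 0.037 = 0.196; P(Plant=P5 | Status=slow) = 0.037/0.196 = 0.188776.
Difference = 0.02065.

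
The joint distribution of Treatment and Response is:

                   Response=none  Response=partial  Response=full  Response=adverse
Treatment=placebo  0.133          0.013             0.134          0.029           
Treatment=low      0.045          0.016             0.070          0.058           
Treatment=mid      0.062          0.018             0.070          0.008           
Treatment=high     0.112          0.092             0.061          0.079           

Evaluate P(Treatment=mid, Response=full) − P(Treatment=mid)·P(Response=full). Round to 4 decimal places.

P(Treatment=mid) = 0.062 + 0.018 + 0.070 + 0.008 = 0.158.
P(Response=full) = 0.134 + 0.070 + 0.070 + 0.061 = 0.335.
P(Treatment=mid, Response=full) − P(Treatment=mid)P(Response=full) = 0.070 − 0.158×0.335 = 0.0171.

0.0171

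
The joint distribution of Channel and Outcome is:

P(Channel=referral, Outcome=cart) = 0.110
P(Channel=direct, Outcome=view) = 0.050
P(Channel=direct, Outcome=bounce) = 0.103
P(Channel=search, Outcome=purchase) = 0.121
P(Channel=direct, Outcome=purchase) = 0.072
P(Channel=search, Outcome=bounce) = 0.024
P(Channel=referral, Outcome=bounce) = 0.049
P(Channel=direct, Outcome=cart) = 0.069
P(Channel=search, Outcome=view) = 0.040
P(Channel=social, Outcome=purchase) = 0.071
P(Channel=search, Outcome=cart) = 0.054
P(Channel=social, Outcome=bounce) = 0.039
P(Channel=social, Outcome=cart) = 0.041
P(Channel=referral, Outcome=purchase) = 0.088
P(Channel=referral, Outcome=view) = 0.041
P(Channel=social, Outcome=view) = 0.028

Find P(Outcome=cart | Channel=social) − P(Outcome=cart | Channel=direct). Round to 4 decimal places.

-0.0056

P(Channel=social) = 0.039 + 0.028 + 0.041 + 0.071 = 0.179; P(Outcome=cart | Channel=social) = 0.041/0.179 = 0.22905.
P(Channel=direct) = 0.103 + 0.050 + 0.069 + 0.072 = 0.294; P(Outcome=cart | Channel=direct) = 0.069/0.294 = 0.23469.
Difference = -0.0056.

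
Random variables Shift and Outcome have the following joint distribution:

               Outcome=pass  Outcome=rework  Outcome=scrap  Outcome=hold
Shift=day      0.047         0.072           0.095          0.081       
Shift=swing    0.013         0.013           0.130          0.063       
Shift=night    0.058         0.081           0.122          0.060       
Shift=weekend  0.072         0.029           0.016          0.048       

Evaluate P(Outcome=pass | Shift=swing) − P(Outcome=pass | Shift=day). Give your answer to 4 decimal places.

P(Shift=swing) = 0.013 + 0.013 + 0.130 + 0.063 = 0.219; P(Outcome=pass | Shift=swing) = 0.013/0.219 = 0.05936.
P(Shift=day) = 0.047 + 0.072 + 0.095 + 0.081 = 0.295; P(Outcome=pass | Shift=day) = 0.047/0.295 = 0.15932.
Difference = -0.1000.

-0.1000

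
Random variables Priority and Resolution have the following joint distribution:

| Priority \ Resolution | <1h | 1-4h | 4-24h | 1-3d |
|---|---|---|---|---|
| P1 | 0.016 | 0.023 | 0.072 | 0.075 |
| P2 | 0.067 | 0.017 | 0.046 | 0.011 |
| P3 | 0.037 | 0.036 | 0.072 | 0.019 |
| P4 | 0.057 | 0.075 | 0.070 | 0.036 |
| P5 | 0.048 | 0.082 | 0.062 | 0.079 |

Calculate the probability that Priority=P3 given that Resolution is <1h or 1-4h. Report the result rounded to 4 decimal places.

P(Resolution=<1h) = 0.016 + 0.067 + 0.037 + 0.057 + 0.048 = 0.225.
P(Resolution=1-4h) = 0.023 + 0.017 + 0.036 + 0.075 + 0.082 = 0.233.
P(Resolution ∈ {<1h, 1-4h}) = 0.225 + 0.233 = 0.458; P(Priority=P3, Resolution ∈ {<1h, 1-4h}) = 0.037 + 0.036 = 0.073.
P(Priority=P3 | Resolution ∈ {<1h, 1-4h}) = 0.073/0.458 = 0.1594.

0.1594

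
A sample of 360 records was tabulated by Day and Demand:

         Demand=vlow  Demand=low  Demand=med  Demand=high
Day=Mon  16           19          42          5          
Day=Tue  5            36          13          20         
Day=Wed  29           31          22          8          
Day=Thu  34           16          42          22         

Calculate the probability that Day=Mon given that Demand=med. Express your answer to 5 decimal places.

Total with Demand=med: 42 + 13 + 22 + 42 = 119.
P(Day=Mon | Demand=med) = 42/119 = 0.35294.

0.35294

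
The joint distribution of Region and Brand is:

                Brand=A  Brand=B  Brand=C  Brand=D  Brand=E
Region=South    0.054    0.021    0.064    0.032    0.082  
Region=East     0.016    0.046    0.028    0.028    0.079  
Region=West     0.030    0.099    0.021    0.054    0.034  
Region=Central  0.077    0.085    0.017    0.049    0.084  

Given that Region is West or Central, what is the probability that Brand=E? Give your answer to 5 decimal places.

0.21455

P(Region=West) = 0.030 + 0.099 + 0.021 + 0.054 + 0.034 = 0.238.
P(Region=Central) = 0.077 + 0.085 + 0.017 + 0.049 + 0.084 = 0.312.
P(Region ∈ {West, Central}) = 0.238 + 0.312 = 0.550; P(Brand=E, Region ∈ {West, Central}) = 0.034 + 0.084 = 0.118.
P(Brand=E | Region ∈ {West, Central}) = 0.118/0.550 = 0.21455.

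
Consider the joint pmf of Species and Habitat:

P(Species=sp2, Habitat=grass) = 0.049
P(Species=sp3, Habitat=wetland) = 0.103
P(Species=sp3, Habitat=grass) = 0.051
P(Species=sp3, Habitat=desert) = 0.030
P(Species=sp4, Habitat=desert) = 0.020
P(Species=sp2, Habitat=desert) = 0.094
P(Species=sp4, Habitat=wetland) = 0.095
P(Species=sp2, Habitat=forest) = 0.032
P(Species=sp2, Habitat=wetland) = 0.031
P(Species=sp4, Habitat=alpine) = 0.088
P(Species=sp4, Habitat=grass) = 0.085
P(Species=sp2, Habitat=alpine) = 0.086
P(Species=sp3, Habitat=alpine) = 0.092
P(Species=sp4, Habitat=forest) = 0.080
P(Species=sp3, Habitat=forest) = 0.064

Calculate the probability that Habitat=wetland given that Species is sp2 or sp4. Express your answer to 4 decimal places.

0.1909

P(Species=sp2) = 0.032 + 0.049 + 0.031 + 0.094 + 0.086 = 0.292.
P(Species=sp4) = 0.080 + 0.085 + 0.095 + 0.020 + 0.088 = 0.368.
P(Species ∈ {sp2, sp4}) = 0.292 + 0.368 = 0.660; P(Habitat=wetland, Species ∈ {sp2, sp4}) = 0.031 + 0.095 = 0.126.
P(Habitat=wetland | Species ∈ {sp2, sp4}) = 0.126/0.660 = 0.1909.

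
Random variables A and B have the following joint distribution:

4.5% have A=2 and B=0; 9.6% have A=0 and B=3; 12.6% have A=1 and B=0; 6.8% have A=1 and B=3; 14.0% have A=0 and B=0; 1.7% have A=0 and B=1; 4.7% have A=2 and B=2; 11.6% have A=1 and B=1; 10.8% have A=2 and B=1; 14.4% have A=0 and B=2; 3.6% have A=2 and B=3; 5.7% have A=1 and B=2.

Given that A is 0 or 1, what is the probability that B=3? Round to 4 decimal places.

P(A=0) = 0.140 + 0.017 + 0.144 + 0.096 = 0.397.
P(A=1) = 0.126 + 0.116 + 0.057 + 0.068 = 0.367.
P(A ∈ {0, 1}) = 0.397 + 0.367 = 0.764; P(B=3, A ∈ {0, 1}) = 0.096 + 0.068 = 0.164.
P(B=3 | A ∈ {0, 1}) = 0.164/0.764 = 0.2147.

0.2147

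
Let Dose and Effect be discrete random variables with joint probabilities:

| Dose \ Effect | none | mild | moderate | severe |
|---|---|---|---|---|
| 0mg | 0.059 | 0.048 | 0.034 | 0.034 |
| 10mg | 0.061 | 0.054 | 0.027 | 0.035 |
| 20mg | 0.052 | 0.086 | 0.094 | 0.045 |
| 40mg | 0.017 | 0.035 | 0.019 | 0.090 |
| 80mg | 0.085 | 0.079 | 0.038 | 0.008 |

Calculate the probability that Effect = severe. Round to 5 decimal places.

P(Effect=severe) = 0.034 + 0.035 + 0.045 + 0.090 + 0.008 = 0.212.

0.21200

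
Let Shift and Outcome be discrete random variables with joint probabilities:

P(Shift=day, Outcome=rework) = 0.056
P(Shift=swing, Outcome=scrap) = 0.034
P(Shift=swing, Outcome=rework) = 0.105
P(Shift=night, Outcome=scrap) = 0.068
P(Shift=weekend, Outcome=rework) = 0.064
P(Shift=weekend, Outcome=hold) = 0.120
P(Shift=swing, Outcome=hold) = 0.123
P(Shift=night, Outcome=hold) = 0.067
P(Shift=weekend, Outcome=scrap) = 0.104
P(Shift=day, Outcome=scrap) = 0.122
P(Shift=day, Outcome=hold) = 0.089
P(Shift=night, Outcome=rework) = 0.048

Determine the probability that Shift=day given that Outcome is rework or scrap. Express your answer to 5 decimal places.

0.29617

P(Outcome=rework) = 0.056 + 0.105 + 0.048 + 0.064 = 0.273.
P(Outcome=scrap) = 0.122 + 0.034 + 0.068 + 0.104 = 0.328.
P(Outcome ∈ {rework, scrap}) = 0.273 + 0.328 = 0.601; P(Shift=day, Outcome ∈ {rework, scrap}) = 0.056 + 0.122 = 0.178.
P(Shift=day | Outcome ∈ {rework, scrap}) = 0.178/0.601 = 0.29617.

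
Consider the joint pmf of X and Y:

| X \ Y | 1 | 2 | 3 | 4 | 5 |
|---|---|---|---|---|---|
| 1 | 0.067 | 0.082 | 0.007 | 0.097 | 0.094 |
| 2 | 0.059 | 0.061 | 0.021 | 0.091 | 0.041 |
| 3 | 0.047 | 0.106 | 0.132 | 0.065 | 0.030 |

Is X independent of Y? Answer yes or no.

P(X=3) = 0.380 and P(Y=3) = 0.160, so their product is 0.06080, but P(X=3, Y=3) = 0.132. Since these differ, X and Y are not independent.

no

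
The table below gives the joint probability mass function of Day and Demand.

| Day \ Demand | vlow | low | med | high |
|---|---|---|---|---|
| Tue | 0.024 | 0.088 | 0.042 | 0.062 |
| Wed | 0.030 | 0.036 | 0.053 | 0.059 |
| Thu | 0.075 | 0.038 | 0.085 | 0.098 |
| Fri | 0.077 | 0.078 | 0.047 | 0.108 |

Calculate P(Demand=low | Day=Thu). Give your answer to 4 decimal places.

0.1284

P(Day=Thu) = 0.075 + 0.038 + 0.085 + 0.098 = 0.296.
P(Demand=low | Day=Thu) = 0.038/0.296 = 0.1284.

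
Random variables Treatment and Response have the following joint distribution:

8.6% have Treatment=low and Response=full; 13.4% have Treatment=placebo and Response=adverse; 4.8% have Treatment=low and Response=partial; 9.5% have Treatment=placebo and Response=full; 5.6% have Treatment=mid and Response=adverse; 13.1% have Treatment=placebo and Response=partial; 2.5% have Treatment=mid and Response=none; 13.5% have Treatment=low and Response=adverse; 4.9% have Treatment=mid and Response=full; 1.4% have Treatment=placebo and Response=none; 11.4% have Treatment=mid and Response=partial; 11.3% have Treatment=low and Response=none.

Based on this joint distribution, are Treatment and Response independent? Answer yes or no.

no

P(Treatment=low) = 0.382 and P(Response=partial) = 0.293, so their product is 0.11193, but P(Treatment=low, Response=partial) = 0.048. Since these differ, Treatment and Response are not independent.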